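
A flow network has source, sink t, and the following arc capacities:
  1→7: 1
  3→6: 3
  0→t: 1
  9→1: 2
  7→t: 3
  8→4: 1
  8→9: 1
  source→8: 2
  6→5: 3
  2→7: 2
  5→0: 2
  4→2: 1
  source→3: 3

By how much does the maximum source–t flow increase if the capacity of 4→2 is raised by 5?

Original max flow = 3.
Edge 4→2 does not cross the min cut (source side {0, 3, 5, 6, source}), so extra capacity there cannot help.
New max flow = 3. Increase = 0.

0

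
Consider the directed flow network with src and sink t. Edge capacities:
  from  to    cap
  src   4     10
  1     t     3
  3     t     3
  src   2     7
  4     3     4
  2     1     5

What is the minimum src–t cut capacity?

6

Max flow = 6 (via 2 augmenting paths).
In the residual at optimum, the set reachable from src is {1, 2, 3, 4, src}.
Cut edges: 1→t (cap 3), 3→t (cap 3). Sum = 6.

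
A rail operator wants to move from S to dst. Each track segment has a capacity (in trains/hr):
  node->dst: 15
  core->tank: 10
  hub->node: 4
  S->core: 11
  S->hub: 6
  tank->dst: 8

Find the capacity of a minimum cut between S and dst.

Max flow = 12 (via 2 augmenting paths).
In the residual at optimum, the set reachable from S is {S, core, hub, tank}.
Cut edges: hub->node (cap 4), tank->dst (cap 8). Sum = 12.

12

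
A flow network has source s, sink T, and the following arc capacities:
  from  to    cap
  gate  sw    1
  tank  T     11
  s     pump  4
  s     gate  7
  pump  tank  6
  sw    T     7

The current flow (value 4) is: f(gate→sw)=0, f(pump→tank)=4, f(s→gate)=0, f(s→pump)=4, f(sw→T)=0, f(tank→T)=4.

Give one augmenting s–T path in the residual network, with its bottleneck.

s→gate→sw→T, bottleneck 1

Residual along s→gate→sw→T: s→gate: 7, gate→sw: 1, sw→T: 7.
Bottleneck = min = 1.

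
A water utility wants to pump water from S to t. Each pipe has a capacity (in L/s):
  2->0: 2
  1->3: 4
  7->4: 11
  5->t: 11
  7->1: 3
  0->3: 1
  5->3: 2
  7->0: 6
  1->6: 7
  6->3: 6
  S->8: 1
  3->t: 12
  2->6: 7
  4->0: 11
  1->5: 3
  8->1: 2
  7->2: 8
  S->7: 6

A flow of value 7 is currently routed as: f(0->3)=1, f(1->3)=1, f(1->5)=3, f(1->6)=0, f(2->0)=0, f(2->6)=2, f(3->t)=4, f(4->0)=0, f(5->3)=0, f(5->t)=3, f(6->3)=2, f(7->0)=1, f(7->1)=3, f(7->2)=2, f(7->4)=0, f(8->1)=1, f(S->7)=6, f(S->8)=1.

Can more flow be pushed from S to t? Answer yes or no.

Residual reachable from S: {S}; t is not reachable.
Saturated cut: S->7, S->8 with total capacity 7 = current flow value. Flow is maximum.

No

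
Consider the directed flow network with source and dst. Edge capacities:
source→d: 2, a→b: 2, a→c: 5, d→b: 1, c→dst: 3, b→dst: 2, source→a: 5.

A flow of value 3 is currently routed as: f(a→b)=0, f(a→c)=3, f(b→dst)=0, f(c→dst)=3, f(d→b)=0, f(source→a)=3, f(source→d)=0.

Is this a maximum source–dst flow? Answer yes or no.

Residual path source→a→b→dst has bottleneck 2 > 0.
Pushing 2 along it raises the flow to 5, so the given flow is not maximum.

No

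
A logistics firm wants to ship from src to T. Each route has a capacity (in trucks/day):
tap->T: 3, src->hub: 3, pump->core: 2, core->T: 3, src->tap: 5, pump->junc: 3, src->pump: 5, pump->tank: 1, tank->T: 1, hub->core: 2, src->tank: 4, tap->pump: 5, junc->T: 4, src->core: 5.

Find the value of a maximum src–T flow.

Augment src->tap->T: bottleneck 3. Total 3.
Augment src->core->T: bottleneck 3. Total 6.
Augment src->tank->T: bottleneck 1. Total 7.
Augment src->pump->junc->T: bottleneck 3. Total 10.
No augmenting path remains in the residual graph.

10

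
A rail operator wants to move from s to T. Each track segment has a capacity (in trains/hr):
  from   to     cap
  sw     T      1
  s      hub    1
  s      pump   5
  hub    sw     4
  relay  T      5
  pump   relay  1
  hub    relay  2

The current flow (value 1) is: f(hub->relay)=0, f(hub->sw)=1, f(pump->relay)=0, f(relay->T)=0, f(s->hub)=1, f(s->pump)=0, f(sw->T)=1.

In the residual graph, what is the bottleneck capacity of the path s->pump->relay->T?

1

Residual capacities along the path: s->pump: 5, pump->relay: 1, relay->T: 5.
Minimum is 1.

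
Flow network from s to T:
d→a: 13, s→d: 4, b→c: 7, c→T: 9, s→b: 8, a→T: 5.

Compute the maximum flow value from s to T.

Augment s→b→c→T: bottleneck 7. Total 7.
Augment s→d→a→T: bottleneck 4. Total 11.
No augmenting path remains in the residual graph.

11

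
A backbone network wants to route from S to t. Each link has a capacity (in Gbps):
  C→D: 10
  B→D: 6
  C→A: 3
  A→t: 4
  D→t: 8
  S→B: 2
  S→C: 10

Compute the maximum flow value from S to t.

11

Augment S→B→D→t: bottleneck 2. Total 2.
Augment S→C→D→t: bottleneck 6. Total 8.
Augment S→C→A→t: bottleneck 3. Total 11.
No augmenting path remains in the residual graph.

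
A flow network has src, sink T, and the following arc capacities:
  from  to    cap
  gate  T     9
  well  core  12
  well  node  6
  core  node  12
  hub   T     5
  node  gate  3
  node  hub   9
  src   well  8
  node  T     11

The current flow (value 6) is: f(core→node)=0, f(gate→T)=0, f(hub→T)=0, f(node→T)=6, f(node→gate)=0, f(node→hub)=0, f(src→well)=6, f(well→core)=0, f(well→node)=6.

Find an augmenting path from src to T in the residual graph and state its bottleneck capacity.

src→well→core→node→T, bottleneck 2

Residual along src→well→core→node→T: src→well: 2, well→core: 12, core→node: 12, node→T: 5.
Bottleneck = min = 2.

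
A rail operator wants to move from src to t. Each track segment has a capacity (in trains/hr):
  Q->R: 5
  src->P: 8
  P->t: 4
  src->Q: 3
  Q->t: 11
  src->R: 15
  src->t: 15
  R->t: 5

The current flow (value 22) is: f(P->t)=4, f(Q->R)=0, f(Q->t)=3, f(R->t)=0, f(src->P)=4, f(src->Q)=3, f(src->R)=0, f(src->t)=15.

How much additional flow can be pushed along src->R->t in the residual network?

5

Residual capacities along the path: src->R: 15, R->t: 5.
Minimum is 5.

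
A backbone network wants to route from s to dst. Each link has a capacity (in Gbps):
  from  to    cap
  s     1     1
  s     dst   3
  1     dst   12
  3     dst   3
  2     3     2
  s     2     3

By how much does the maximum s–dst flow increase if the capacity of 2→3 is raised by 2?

Original max flow = 6.
After raising cap(2→3), augmenting paths through that edge carry 1 more unit.
New max flow = 7. Increase = 1.

1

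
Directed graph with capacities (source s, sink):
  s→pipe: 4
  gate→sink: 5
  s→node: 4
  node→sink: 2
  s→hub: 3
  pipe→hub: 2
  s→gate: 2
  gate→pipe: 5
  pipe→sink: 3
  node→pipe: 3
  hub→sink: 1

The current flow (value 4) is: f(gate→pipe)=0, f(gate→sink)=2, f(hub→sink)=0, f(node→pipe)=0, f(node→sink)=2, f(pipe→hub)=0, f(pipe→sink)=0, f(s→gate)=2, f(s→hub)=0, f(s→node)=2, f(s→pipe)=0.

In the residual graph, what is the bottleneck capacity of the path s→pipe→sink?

Residual capacities along the path: s→pipe: 4, pipe→sink: 3.
Minimum is 3.

3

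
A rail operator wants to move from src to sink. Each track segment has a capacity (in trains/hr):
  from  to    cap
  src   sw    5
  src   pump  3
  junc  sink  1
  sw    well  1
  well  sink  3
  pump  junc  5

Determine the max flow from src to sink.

2

Augment src→pump→junc→sink: bottleneck 1. Total 1.
Augment src→sw→well→sink: bottleneck 1. Total 2.
No augmenting path remains in the residual graph.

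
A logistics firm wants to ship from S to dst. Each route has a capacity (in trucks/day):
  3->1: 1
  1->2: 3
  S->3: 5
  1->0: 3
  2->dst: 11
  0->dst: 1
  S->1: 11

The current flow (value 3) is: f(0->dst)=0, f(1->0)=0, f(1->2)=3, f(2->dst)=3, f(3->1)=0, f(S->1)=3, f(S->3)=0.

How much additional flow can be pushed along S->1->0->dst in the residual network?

Residual capacities along the path: S->1: 8, 1->0: 3, 0->dst: 1.
Minimum is 1.

1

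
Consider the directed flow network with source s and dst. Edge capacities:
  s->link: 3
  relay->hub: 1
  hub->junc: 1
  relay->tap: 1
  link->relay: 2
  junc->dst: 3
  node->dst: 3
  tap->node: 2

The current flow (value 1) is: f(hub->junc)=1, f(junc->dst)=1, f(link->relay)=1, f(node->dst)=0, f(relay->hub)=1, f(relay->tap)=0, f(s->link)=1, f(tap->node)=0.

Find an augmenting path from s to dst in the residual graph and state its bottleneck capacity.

s->link->relay->tap->node->dst, bottleneck 1

Residual along s->link->relay->tap->node->dst: s->link: 2, link->relay: 1, relay->tap: 1, tap->node: 2, node->dst: 3.
Bottleneck = min = 1.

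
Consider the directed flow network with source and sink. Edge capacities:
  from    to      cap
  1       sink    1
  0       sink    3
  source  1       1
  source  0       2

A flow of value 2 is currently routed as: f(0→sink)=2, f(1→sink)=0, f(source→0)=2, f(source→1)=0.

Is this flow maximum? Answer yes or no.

No

Residual path source→1→sink has bottleneck 1 > 0.
Pushing 1 along it raises the flow to 3, so the given flow is not maximum.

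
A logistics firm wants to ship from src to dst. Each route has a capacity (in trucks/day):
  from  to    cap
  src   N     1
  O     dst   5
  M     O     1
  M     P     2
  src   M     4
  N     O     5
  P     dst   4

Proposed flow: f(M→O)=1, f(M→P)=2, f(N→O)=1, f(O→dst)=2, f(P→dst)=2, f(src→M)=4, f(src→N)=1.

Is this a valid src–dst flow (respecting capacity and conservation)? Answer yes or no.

Conservation fails at M: inflow 4 ≠ outflow 3.

No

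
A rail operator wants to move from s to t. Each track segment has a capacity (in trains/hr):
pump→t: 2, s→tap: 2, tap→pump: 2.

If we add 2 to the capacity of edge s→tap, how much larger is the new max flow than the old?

Original max flow = 2.
Even with extra capacity on s→tap, another cut of capacity 2 remains binding.
New max flow = 2. Increase = 0.

0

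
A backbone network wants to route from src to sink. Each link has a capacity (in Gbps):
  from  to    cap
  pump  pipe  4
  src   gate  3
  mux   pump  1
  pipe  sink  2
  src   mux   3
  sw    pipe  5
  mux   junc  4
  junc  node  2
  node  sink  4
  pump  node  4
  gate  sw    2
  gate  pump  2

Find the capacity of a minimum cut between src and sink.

Max flow = 6 (via 4 augmenting paths).
In the residual at optimum, the set reachable from src is {src}.
Cut edges: src→gate (cap 3), src→mux (cap 3). Sum = 6.

6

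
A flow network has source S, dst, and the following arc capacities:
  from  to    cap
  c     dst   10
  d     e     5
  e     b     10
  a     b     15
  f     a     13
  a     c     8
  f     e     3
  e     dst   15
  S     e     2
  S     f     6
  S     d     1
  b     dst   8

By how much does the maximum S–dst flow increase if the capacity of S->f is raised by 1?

1

Original max flow = 9.
After raising cap(S->f), augmenting paths through that edge carry 1 more unit.
New max flow = 10. Increase = 1.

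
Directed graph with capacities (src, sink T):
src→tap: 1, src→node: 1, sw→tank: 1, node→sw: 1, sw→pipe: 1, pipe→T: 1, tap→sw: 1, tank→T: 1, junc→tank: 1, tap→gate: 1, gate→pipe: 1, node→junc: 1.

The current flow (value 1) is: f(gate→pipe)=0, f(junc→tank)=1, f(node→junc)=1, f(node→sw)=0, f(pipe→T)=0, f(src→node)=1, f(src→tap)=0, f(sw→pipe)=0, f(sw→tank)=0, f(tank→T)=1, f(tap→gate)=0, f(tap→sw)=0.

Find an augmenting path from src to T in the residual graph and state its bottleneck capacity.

Residual along src→tap→sw→pipe→T: src→tap: 1, tap→sw: 1, sw→pipe: 1, pipe→T: 1.
Bottleneck = min = 1.

src→tap→sw→pipe→T, bottleneck 1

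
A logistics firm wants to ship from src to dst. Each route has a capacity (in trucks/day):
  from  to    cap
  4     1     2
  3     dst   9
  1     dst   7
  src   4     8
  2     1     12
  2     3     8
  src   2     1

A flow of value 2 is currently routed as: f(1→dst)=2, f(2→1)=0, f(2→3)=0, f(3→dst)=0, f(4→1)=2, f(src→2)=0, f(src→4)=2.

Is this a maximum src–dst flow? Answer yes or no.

No

Residual path src→2→1→dst has bottleneck 1 > 0.
Pushing 1 along it raises the flow to 3, so the given flow is not maximum.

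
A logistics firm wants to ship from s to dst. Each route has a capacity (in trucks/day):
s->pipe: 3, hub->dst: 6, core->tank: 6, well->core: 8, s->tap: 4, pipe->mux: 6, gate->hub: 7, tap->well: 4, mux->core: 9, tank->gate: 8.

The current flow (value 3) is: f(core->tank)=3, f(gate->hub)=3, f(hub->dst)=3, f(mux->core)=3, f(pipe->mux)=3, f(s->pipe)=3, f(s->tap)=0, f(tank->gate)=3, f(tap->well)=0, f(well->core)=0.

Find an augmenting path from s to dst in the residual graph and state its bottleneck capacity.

Residual along s->tap->well->core->tank->gate->hub->dst: s->tap: 4, tap->well: 4, well->core: 8, core->tank: 3, tank->gate: 5, gate->hub: 4, hub->dst: 3.
Bottleneck = min = 3.

s->tap->well->core->tank->gate->hub->dst, bottleneck 3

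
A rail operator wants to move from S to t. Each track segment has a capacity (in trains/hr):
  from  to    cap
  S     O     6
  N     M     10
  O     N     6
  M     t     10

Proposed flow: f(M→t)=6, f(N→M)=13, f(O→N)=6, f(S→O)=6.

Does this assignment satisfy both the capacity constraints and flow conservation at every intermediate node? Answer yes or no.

No

Capacity violated on N→M: flow 13 > capacity 10.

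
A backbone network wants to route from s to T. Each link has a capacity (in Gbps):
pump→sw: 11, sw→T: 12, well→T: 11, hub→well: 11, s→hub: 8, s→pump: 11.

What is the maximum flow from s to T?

19

Augment s→hub→well→T: bottleneck 8. Total 8.
Augment s→pump→sw→T: bottleneck 11. Total 19.
No augmenting path remains in the residual graph.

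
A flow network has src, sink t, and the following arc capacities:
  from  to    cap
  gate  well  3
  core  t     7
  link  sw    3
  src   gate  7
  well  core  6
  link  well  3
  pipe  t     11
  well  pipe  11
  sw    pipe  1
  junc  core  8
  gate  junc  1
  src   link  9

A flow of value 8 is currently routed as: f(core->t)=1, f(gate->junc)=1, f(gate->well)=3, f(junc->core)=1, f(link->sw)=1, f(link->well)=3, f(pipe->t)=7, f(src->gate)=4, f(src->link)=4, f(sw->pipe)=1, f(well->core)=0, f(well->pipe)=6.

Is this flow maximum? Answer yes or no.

Residual reachable from src: {gate, link, src, sw}; t is not reachable.
Saturated cut: link->well, sw->pipe, gate->well, gate->junc with total capacity 8 = current flow value. Flow is maximum.

Yes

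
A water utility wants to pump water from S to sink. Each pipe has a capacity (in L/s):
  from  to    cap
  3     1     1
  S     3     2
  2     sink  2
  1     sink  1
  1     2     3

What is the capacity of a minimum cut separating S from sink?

1

Max flow = 1 (via 1 augmenting path).
In the residual at optimum, the set reachable from S is {3, S}.
Cut edges: 3->1 (cap 1). Sum = 1.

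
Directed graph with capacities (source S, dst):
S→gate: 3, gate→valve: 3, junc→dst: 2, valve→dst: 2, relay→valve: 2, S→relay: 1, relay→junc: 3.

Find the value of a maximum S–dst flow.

Augment S→gate→valve→dst: bottleneck 2. Total 2.
Augment S→relay→junc→dst: bottleneck 1. Total 3.
No augmenting path remains in the residual graph.

3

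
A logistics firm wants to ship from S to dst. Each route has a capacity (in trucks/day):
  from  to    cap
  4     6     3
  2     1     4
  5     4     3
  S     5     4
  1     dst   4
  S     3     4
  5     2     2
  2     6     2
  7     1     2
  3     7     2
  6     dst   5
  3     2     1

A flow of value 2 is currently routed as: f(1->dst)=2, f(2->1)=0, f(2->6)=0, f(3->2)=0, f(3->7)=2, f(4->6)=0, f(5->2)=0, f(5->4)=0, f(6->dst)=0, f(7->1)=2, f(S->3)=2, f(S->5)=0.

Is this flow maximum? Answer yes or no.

Residual path S->3->2->1->dst has bottleneck 1 > 0.
Pushing 1 along it raises the flow to 3, so the given flow is not maximum.

No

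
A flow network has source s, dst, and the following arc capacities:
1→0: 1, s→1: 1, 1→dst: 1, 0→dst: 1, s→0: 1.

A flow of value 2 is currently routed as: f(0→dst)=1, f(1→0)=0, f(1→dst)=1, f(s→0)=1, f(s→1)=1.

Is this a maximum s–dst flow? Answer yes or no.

Yes

Residual reachable from s: {s}; dst is not reachable.
Saturated cut: s→1, s→0 with total capacity 2 = current flow value. Flow is maximum.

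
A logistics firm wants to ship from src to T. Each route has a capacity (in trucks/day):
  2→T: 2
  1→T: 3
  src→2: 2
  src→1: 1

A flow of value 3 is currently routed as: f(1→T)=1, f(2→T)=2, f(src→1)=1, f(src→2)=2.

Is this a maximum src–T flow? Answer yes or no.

Yes

Residual reachable from src: {src}; T is not reachable.
Saturated cut: src→2, src→1 with total capacity 3 = current flow value. Flow is maximum.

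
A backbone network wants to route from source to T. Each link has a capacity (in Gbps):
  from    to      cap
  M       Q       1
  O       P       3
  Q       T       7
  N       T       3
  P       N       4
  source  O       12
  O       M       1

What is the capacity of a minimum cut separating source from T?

Max flow = 4 (via 2 augmenting paths).
In the residual at optimum, the set reachable from source is {O, source}.
Cut edges: O→P (cap 3), O→M (cap 1). Sum = 4.

4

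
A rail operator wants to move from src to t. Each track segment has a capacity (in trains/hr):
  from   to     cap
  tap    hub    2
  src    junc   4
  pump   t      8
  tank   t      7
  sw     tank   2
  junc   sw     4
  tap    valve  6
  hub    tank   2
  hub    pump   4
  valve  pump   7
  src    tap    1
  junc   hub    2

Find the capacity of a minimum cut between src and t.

5

Max flow = 5 (via 3 augmenting paths).
In the residual at optimum, the set reachable from src is {src}.
Cut edges: src→junc (cap 4), src→tap (cap 1). Sum = 5.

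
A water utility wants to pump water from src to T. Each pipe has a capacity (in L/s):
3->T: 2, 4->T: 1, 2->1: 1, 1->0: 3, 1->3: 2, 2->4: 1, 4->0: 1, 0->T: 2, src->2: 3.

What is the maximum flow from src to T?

Augment src->2->4->T: bottleneck 1. Total 1.
Augment src->2->1->0->T: bottleneck 1. Total 2.
No augmenting path remains in the residual graph.

2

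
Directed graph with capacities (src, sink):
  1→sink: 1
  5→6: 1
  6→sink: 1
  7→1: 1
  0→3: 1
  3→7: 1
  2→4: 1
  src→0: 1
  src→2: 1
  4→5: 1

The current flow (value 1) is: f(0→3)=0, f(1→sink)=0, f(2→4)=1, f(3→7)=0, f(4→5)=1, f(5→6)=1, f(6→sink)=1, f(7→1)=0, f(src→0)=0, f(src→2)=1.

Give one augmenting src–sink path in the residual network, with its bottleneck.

src→0→3→7→1→sink, bottleneck 1

Residual along src→0→3→7→1→sink: src→0: 1, 0→3: 1, 3→7: 1, 7→1: 1, 1→sink: 1.
Bottleneck = min = 1.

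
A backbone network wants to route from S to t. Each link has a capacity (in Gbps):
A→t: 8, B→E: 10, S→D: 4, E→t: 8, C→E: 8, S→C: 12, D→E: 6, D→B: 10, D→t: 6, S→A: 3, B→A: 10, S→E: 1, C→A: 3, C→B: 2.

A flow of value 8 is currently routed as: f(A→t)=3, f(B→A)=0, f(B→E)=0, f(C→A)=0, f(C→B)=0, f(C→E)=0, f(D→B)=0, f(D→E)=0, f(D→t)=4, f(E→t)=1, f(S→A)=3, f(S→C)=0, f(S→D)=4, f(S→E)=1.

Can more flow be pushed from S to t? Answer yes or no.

Residual path S→C→A→t has bottleneck 3 > 0.
Pushing 3 along it raises the flow to 11, so the given flow is not maximum.

Yes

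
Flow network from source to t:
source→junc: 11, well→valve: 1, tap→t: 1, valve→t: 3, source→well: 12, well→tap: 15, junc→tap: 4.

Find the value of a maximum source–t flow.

2

Augment source→well→valve→t: bottleneck 1. Total 1.
Augment source→well→tap→t: bottleneck 1. Total 2.
No augmenting path remains in the residual graph.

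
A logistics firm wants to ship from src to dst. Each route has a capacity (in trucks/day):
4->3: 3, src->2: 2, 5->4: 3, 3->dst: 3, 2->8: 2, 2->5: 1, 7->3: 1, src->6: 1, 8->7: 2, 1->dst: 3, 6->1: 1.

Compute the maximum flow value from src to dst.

3

Augment src->6->1->dst: bottleneck 1. Total 1.
Augment src->2->5->4->3->dst: bottleneck 1. Total 2.
Augment src->2->8->7->3->dst: bottleneck 1. Total 3.
No augmenting path remains in the residual graph.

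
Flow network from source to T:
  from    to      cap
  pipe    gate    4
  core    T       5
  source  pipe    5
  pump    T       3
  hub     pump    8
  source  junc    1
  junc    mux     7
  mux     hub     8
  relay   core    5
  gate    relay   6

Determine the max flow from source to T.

5

Augment source→junc→mux→hub→pump→T: bottleneck 1. Total 1.
Augment source→pipe→gate→relay→core→T: bottleneck 4. Total 5.
No augmenting path remains in the residual graph.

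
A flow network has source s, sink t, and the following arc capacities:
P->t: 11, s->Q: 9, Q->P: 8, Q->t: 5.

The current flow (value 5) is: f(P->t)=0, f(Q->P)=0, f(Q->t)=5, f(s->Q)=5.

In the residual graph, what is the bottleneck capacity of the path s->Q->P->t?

4

Residual capacities along the path: s->Q: 4, Q->P: 8, P->t: 11.
Minimum is 4.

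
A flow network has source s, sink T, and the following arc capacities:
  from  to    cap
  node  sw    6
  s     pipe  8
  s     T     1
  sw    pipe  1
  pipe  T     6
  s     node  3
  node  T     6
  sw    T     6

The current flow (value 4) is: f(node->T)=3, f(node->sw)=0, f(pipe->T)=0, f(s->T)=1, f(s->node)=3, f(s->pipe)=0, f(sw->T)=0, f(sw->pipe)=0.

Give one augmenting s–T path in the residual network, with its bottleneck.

s->pipe->T, bottleneck 6

Residual along s->pipe->T: s->pipe: 8, pipe->T: 6.
Bottleneck = min = 6.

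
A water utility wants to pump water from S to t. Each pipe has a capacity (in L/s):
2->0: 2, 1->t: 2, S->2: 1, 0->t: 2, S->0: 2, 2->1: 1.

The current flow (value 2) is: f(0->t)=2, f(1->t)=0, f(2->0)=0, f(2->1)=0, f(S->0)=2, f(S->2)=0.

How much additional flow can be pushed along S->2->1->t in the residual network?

1

Residual capacities along the path: S->2: 1, 2->1: 1, 1->t: 2.
Minimum is 1.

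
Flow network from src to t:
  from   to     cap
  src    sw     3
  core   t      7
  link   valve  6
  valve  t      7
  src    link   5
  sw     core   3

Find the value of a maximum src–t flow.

8

Augment src→link→valve→t: bottleneck 5. Total 5.
Augment src→sw→core→t: bottleneck 3. Total 8.
No augmenting path remains in the residual graph.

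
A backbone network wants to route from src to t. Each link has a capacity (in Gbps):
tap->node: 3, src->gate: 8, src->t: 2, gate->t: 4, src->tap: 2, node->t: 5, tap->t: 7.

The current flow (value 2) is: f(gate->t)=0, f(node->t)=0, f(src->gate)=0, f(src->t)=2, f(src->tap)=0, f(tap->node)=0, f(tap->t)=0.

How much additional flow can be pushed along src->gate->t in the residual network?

4

Residual capacities along the path: src->gate: 8, gate->t: 4.
Minimum is 4.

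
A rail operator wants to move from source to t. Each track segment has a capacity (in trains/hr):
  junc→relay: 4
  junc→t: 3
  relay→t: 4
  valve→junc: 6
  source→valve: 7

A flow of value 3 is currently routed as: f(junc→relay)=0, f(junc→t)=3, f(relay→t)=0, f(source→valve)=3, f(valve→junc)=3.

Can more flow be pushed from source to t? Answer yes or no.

Yes

Residual path source→valve→junc→relay→t has bottleneck 3 > 0.
Pushing 3 along it raises the flow to 6, so the given flow is not maximum.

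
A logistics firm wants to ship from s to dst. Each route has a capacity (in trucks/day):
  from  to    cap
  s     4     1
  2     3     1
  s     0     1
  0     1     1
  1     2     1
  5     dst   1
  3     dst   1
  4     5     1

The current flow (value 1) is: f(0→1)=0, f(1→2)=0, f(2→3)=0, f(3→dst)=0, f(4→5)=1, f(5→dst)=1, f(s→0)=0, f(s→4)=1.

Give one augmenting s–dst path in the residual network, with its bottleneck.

s→0→1→2→3→dst, bottleneck 1

Residual along s→0→1→2→3→dst: s→0: 1, 0→1: 1, 1→2: 1, 2→3: 1, 3→dst: 1.
Bottleneck = min = 1.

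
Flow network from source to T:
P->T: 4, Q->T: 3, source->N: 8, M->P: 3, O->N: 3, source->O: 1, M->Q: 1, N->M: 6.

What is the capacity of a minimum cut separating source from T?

4

Max flow = 4 (via 2 augmenting paths).
In the residual at optimum, the set reachable from source is {M, N, O, source}.
Cut edges: M->P (cap 3), M->Q (cap 1). Sum = 4.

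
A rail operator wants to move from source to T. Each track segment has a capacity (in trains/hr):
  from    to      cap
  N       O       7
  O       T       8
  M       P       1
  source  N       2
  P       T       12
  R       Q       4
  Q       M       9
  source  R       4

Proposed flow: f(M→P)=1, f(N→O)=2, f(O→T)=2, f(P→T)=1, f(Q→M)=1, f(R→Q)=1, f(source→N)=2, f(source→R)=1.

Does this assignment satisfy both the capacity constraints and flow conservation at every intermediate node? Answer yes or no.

Yes

Every edge has 0 ≤ f(e) ≤ cap(e).
At each intermediate node, inflow equals outflow.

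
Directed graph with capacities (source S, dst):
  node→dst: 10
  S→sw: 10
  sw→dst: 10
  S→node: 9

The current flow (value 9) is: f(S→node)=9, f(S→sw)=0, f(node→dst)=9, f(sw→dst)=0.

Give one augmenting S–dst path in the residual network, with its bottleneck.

S→sw→dst, bottleneck 10

Residual along S→sw→dst: S→sw: 10, sw→dst: 10.
Bottleneck = min = 10.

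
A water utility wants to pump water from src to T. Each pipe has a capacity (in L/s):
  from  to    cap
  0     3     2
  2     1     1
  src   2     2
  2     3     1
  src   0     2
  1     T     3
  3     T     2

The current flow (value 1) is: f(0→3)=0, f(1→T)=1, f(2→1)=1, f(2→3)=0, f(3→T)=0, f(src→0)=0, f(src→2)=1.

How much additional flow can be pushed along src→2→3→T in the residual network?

Residual capacities along the path: src→2: 1, 2→3: 1, 3→T: 2.
Minimum is 1.

1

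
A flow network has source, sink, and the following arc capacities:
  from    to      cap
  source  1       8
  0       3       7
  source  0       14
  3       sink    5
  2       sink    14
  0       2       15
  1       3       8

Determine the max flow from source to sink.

Augment source->0->2->sink: bottleneck 14. Total 14.
Augment source->1->3->sink: bottleneck 5. Total 19.
No augmenting path remains in the residual graph.

19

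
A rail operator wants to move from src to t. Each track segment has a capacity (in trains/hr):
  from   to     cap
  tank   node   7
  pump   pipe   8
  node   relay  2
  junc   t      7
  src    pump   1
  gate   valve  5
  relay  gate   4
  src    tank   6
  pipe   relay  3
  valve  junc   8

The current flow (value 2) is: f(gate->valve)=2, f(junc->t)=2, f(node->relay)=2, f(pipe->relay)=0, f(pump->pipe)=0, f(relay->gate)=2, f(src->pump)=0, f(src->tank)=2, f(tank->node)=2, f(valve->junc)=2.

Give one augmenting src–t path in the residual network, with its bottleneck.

Residual along src->pump->pipe->relay->gate->valve->junc->t: src->pump: 1, pump->pipe: 8, pipe->relay: 3, relay->gate: 2, gate->valve: 3, valve->junc: 6, junc->t: 5.
Bottleneck = min = 1.

src->pump->pipe->relay->gate->valve->junc->t, bottleneck 1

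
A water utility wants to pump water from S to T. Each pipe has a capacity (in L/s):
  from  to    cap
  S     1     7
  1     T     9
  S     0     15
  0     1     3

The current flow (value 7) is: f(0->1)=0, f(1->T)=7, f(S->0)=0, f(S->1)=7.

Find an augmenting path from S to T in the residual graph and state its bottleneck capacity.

S->0->1->T, bottleneck 2

Residual along S->0->1->T: S->0: 15, 0->1: 3, 1->T: 2.
Bottleneck = min = 2.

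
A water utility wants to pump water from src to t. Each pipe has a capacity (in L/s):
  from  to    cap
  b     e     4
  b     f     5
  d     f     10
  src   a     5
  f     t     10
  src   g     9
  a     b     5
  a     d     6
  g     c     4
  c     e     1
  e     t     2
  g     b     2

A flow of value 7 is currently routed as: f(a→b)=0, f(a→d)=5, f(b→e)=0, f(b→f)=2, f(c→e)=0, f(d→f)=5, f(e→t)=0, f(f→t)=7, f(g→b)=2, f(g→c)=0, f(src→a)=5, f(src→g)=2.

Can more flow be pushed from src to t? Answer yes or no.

Residual path src→g→c→e→t has bottleneck 1 > 0.
Pushing 1 along it raises the flow to 8, so the given flow is not maximum.

Yes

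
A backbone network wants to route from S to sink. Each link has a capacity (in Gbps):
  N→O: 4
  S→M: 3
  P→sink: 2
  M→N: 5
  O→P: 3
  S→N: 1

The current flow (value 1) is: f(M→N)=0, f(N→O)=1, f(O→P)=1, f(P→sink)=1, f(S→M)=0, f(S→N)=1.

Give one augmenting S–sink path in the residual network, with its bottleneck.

Residual along S→M→N→O→P→sink: S→M: 3, M→N: 5, N→O: 3, O→P: 2, P→sink: 1.
Bottleneck = min = 1.

S→M→N→O→P→sink, bottleneck 1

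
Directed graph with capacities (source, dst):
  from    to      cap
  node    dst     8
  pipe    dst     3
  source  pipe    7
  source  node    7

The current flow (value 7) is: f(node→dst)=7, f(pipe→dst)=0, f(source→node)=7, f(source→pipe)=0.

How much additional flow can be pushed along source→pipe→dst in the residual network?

3

Residual capacities along the path: source→pipe: 7, pipe→dst: 3.
Minimum is 3.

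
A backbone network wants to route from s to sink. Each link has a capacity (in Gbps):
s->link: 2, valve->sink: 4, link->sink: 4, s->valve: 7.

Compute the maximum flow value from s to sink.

6

Augment s->link->sink: bottleneck 2. Total 2.
Augment s->valve->sink: bottleneck 4. Total 6.
No augmenting path remains in the residual graph.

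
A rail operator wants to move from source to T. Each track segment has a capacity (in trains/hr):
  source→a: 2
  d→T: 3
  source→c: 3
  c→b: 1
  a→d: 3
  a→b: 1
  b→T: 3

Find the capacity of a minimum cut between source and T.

3

Max flow = 3 (via 3 augmenting paths).
In the residual at optimum, the set reachable from source is {c, source}.
Cut edges: source→a (cap 2), c→b (cap 1). Sum = 3.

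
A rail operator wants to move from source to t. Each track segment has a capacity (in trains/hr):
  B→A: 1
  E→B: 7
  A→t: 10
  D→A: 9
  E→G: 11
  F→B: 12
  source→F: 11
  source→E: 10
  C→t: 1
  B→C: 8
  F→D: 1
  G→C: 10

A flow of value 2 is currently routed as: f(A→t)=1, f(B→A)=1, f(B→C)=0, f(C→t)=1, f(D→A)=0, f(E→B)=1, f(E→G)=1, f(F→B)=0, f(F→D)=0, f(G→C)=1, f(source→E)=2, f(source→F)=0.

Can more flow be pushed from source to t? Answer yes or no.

Yes

Residual path source→F→D→A→t has bottleneck 1 > 0.
Pushing 1 along it raises the flow to 3, so the given flow is not maximum.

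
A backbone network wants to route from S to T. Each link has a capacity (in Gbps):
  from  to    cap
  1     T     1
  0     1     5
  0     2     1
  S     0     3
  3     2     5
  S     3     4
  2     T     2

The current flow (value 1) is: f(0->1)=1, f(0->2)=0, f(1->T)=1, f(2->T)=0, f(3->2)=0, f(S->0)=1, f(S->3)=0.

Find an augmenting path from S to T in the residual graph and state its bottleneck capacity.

S->0->2->T, bottleneck 1

Residual along S->0->2->T: S->0: 2, 0->2: 1, 2->T: 2.
Bottleneck = min = 1.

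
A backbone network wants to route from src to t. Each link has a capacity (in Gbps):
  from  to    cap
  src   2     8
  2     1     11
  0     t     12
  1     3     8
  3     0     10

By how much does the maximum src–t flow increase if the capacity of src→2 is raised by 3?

Original max flow = 8.
Even with extra capacity on src→2, another cut of capacity 8 remains binding.
New max flow = 8. Increase = 0.

0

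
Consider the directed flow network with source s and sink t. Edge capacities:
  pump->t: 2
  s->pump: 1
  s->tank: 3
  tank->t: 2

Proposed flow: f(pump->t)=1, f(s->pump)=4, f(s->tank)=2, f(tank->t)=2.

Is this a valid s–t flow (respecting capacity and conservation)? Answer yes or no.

No

Capacity violated on s->pump: flow 4 > capacity 1.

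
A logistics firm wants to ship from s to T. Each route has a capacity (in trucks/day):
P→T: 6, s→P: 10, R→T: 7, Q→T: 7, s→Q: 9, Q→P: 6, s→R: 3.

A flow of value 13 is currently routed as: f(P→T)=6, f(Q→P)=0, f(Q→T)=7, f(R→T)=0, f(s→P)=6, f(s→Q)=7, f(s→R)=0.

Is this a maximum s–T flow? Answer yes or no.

Residual path s→R→T has bottleneck 3 > 0.
Pushing 3 along it raises the flow to 16, so the given flow is not maximum.

No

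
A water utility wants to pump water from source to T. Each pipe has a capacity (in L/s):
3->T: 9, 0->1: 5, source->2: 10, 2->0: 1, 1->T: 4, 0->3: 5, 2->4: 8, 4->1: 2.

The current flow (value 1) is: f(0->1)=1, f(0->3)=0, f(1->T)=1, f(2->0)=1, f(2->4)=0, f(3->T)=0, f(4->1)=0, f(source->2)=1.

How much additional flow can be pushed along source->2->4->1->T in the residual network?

Residual capacities along the path: source->2: 9, 2->4: 8, 4->1: 2, 1->T: 3.
Minimum is 2.

2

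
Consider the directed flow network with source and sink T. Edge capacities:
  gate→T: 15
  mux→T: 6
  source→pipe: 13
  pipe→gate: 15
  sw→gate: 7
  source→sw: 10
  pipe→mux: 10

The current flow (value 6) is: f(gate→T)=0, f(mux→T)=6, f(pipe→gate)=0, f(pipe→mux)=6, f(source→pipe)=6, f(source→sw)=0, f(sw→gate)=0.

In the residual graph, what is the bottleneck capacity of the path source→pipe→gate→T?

7

Residual capacities along the path: source→pipe: 7, pipe→gate: 15, gate→T: 15.
Minimum is 7.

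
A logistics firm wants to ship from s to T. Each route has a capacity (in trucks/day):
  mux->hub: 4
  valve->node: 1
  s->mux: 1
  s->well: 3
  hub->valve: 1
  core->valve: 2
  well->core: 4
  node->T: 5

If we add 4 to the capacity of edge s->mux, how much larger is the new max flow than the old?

0

Original max flow = 1.
Edge s->mux does not cross the min cut (source side {core, hub, mux, s, valve, well}), so extra capacity there cannot help.
New max flow = 1. Increase = 0.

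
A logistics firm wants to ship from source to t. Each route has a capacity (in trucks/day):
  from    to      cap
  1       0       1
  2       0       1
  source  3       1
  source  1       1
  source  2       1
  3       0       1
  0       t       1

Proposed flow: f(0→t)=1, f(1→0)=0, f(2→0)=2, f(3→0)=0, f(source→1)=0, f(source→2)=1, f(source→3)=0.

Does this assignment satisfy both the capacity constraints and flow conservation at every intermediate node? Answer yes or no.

No

Capacity violated on 2→0: flow 2 > capacity 1.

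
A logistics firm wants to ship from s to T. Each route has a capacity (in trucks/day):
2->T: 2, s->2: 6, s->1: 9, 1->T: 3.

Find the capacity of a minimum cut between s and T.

5

Max flow = 5 (via 2 augmenting paths).
In the residual at optimum, the set reachable from s is {1, 2, s}.
Cut edges: 1->T (cap 3), 2->T (cap 2). Sum = 5.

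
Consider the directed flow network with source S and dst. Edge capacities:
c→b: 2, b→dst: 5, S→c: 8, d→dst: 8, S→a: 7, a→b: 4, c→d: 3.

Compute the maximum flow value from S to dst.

8

Augment S→c→d→dst: bottleneck 3. Total 3.
Augment S→c→b→dst: bottleneck 2. Total 5.
Augment S→a→b→dst: bottleneck 3. Total 8.
No augmenting path remains in the residual graph.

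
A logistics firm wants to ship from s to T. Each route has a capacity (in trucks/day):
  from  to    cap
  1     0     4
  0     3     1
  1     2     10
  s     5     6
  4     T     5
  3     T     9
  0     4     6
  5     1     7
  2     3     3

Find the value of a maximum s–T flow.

6

Augment s->5->1->0->4->T: bottleneck 4. Total 4.
Augment s->5->1->2->3->T: bottleneck 2. Total 6.
No augmenting path remains in the residual graph.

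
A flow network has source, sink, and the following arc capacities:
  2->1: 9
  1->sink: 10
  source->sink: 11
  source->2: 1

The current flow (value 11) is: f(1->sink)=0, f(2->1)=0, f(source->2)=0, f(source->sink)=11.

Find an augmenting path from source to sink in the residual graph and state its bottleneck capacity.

source->2->1->sink, bottleneck 1

Residual along source->2->1->sink: source->2: 1, 2->1: 9, 1->sink: 10.
Bottleneck = min = 1.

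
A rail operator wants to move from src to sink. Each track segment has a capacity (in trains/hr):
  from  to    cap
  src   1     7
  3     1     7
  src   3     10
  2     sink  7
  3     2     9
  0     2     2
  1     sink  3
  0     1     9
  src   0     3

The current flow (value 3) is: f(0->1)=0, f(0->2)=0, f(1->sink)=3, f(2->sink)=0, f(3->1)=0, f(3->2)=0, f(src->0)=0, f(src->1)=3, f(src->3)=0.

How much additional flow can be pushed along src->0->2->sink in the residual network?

Residual capacities along the path: src->0: 3, 0->2: 2, 2->sink: 7.
Minimum is 2.

2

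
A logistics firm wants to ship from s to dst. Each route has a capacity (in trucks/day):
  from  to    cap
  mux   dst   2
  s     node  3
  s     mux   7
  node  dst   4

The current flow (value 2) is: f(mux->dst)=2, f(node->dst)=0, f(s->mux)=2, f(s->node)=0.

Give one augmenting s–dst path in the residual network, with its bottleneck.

s->node->dst, bottleneck 3

Residual along s->node->dst: s->node: 3, node->dst: 4.
Bottleneck = min = 3.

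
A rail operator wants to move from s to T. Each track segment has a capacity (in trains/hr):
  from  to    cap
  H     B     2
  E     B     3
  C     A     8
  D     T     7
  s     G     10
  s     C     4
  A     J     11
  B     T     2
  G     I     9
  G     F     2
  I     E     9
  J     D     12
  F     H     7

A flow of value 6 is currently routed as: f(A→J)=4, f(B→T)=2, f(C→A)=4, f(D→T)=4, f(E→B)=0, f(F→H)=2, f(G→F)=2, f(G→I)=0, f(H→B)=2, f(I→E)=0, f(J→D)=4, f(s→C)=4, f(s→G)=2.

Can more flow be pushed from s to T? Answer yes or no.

Residual reachable from s: {B, E, F, G, H, I, s}; T is not reachable.
Saturated cut: s→C, B→T with total capacity 6 = current flow value. Flow is maximum.

No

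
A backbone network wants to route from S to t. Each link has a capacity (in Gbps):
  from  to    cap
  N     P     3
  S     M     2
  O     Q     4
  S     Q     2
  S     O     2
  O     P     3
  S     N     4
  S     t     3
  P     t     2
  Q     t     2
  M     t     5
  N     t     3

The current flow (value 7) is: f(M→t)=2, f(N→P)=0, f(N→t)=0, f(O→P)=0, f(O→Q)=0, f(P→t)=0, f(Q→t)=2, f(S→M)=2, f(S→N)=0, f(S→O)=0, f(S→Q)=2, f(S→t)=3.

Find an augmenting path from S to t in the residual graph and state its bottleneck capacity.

S→N→t, bottleneck 3

Residual along S→N→t: S→N: 4, N→t: 3.
Bottleneck = min = 3.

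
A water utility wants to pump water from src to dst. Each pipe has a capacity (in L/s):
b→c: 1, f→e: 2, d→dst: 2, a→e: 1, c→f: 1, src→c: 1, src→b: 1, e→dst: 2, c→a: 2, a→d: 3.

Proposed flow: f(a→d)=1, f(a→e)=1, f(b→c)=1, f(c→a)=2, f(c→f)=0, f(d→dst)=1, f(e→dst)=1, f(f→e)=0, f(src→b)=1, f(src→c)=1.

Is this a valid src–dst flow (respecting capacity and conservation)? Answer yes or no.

Yes

Every edge has 0 ≤ f(e) ≤ cap(e).
At each intermediate node, inflow equals outflow.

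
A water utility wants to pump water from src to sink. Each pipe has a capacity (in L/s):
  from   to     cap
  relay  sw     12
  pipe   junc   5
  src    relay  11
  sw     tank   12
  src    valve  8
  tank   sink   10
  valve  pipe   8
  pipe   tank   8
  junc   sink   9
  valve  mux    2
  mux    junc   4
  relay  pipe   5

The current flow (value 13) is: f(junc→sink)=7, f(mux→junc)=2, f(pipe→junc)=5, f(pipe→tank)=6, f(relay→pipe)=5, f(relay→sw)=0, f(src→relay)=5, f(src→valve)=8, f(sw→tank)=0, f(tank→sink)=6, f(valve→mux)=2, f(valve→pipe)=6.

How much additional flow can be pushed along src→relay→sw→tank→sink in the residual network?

4

Residual capacities along the path: src→relay: 6, relay→sw: 12, sw→tank: 12, tank→sink: 4.
Minimum is 4.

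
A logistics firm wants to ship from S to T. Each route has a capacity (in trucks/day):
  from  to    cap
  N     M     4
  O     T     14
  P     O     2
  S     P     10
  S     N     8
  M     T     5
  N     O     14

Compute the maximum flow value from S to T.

Augment S->P->O->T: bottleneck 2. Total 2.
Augment S->N->O->T: bottleneck 8. Total 10.
No augmenting path remains in the residual graph.

10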